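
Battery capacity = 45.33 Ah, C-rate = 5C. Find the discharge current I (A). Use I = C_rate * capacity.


At 5C: I = 5 * 45.33 Ah = 226.65 A

226.65 A


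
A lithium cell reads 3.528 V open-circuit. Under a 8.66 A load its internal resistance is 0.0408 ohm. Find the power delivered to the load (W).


Step 1: V_terminal = OCV - I*R = 3.528 - 8.66 * 0.0408 = 3.1747 V
Step 2: P_out = V_terminal * I = 3.1747 * 8.66 = 27.49 W

27.49 W


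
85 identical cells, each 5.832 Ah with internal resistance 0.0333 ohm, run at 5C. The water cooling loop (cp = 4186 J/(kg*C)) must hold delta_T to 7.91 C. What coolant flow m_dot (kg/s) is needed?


Step 1: I = 5 * 5.832 = 29.16 A
Step 2: Q_cell = I^2 * R = 29.16^2 * 0.0333 = 28.315 W
Step 3: Q_total = 85 * 28.315 = 2406.8 W
Step 4: m_dot = Q_total / (cp * dT) = 2406.8 / (4186 * 7.91) = 0.07269 kg/s

0.07269 kg/s


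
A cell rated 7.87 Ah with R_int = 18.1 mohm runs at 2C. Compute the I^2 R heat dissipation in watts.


Convert: R = 18.1 mohm = 0.0181 ohm
Step 1: I = C_rate * capacity = 2 * 7.87 = 15.74 A
Step 2: Q = I^2 * R = 15.74^2 * 0.0181 = 247.75 * 0.0181 = 4.484 W

4.484 W


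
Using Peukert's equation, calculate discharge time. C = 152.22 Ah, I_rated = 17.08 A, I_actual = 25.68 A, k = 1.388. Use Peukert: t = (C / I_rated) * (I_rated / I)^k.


t_rated = C / I_rated = 152.22 / 17.08 = 8.9122 hr
(I_rated/I)^k = (0.66511)^1.388 = 0.56777
t = t_rated * (I_rated/I)^k = 8.9122 * 0.56777 = 5.060 hr

5.060 hr


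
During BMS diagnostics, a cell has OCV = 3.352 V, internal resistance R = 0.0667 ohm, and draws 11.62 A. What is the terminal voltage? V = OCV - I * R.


IR drop = 11.62 * 0.0667 = 0.77505 V
V = 3.352 - 0.77505 = 2.577 V

2.577 V


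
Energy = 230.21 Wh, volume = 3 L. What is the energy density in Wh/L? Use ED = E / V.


Volumetric ED = 230.21 Wh / 3 L = 76.74 Wh/L

76.74 Wh/L


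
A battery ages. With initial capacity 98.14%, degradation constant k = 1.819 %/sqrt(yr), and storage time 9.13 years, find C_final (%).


sqrt(t) = sqrt(9.13) = 3.0216
C_final = 98.14 - 1.819 * 3.0216 = 92.64%

92.64%


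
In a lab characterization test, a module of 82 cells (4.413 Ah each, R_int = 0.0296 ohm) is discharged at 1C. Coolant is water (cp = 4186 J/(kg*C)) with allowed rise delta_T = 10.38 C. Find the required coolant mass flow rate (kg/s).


Step 1: I = 1 * 4.413 = 4.413 A
Step 2: Q_cell = I^2 * R = 4.413^2 * 0.0296 = 0.57645 W
Step 3: Q_total = 82 * 0.57645 = 47.269 W
Step 4: m_dot = Q_total / (cp * dT) = 47.269 / (4186 * 10.38) = 0.001088 kg/s

0.001088 kg/s


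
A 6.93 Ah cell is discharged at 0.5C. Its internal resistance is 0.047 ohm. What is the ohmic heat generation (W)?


Step 1: I = C_rate * capacity = 0.5 * 6.93 = 3.465 A
Step 2: Q = I^2 * R = 3.465^2 * 0.047 = 12.006 * 0.047 = 0.5643 W

0.5643 W


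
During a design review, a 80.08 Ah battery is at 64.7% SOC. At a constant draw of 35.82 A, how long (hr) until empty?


Step 1: remaining = SOC/100 * C_total = 64.7/100 * 80.08 = 51.812 Ah
Step 2: t = remaining / I = 51.812 / 35.82 = 1.446 hr

1.446 hr


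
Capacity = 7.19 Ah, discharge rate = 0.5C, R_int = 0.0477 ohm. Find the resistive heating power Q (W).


Step 1: I = C_rate * capacity = 0.5 * 7.19 = 3.595 A
Step 2: Q = I^2 * R = 3.595^2 * 0.0477 = 12.924 * 0.0477 = 0.6165 W

0.6165 W


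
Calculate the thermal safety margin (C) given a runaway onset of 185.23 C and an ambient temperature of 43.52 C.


margin = T_onset - T_ambient = 185.23 - 43.52 = 141.71 C

141.71 C


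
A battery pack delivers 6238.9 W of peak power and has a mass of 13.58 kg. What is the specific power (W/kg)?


SP = P / m = 6238.9 / 13.58 = 459.4 W/kg

459.4 W/kg


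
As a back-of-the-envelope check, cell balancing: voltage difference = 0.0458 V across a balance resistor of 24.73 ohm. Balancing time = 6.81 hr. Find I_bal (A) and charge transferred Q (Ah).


I_bal = dV / R = 0.0458 / 24.73 = 0.001852 A
Q = I_bal * t = 0.001852 * 6.81 = 0.01261 Ah

I=0.001852 A, Q=0.01261 Ah


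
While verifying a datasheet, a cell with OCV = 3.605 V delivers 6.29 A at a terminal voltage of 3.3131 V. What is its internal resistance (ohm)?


R = (OCV - V) / I = (3.605 - 3.3131) / 6.29 = 0.04641 ohm

0.04641 ohm


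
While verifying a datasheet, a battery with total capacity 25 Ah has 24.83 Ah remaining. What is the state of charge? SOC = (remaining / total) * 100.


SOC = (remaining / total) * 100 = (24.83 / 25) * 100 = 99.32%

99.32%


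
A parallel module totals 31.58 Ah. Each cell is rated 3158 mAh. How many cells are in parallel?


Convert: C_cell = 3158 mAh = 3.158 Ah
n = C_total / C_cell = 31.58 / 3.158 = 10

10


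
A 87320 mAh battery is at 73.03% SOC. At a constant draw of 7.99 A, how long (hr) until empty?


Convert: C_total = 87320 mAh = 87.32 Ah
Step 1: remaining = SOC/100 * C_total = 73.03/100 * 87.32 = 63.77 Ah
Step 2: t = remaining / I = 63.77 / 7.99 = 7.981 hr

7.981 hr


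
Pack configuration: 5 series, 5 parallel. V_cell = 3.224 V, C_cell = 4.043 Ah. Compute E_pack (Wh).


V_pack = 5 * 3.224 = 16.12 V
C_pack = 5 * 4.043 = 20.215 Ah
E = V_pack * C_pack = 16.12 * 20.215 = 325.9 Wh

325.9 Wh


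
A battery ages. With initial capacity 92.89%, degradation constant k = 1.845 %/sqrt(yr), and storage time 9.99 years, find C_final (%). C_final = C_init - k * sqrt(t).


sqrt(t) = sqrt(9.99) = 3.1607
C_final = 92.89 - 1.845 * 3.1607 = 87.06%

87.06%


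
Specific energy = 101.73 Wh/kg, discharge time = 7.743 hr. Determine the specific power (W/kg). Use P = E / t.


Specific power = 101.73 Wh/kg / 7.743 hr = 13.14 W/kg

13.14 W/kg


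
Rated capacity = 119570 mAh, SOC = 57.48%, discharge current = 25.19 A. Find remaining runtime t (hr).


Convert: C_total = 119570 mAh = 119.57 Ah
Step 1: remaining = SOC/100 * C_total = 57.48/100 * 119.57 = 68.729 Ah
Step 2: t = remaining / I = 68.729 / 25.19 = 2.728 hr

2.728 hr


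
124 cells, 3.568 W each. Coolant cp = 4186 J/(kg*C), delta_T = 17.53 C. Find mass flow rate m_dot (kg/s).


Step 1: Total heat Q = 124 * 3.568 W = 442.43 W
Step 2: denom = cp * dT = 4186 * 17.53 = 73381
Step 3: m_dot = 442.43 / 73381 = 0.006029 kg/s

0.006029 kg/s


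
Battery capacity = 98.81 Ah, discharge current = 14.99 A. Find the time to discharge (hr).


t = capacity / current = 98.81 / 14.99 = 6.592 hr

6.592 hr


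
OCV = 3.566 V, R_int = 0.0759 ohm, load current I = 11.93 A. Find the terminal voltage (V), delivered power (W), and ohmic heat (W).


Step 1: V_terminal = OCV - I*R = 3.566 - 11.93 * 0.0759 = 2.6605 V
Step 2: P_out = V_terminal * I = 2.6605 * 11.93 = 31.74 W
Step 3: Q = I^2 * R = 11.93^2 * 0.0759 = 10.80 W

V=2.6605 V, P=31.74 W, Q=10.80 W


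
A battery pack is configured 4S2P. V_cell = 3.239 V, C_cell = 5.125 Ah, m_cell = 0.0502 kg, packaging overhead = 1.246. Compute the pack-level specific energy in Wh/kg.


Step 1: V_pack = 4 * 3.239 = 12.956 V
Step 2: C_pack = 2 * 5.125 = 10.25 Ah
Step 3: E_pack = V_pack * C_pack = 12.956 * 10.25 = 132.8 Wh
Step 4: m_pack = 4 * 2 * 0.0502 * 1.246 = 0.50039 kg
Step 5: ED = E_pack / m_pack = 132.8 / 0.50039 = 265.4 Wh/kg

265.4 Wh/kg


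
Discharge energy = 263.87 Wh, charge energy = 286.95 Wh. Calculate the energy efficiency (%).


eta_e = E_dis / E_chg * 100 = 263.87 / 286.95 * 100 = 91.96%

91.96%


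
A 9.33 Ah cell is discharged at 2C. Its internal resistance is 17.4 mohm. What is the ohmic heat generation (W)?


Convert: R = 17.4 mohm = 0.0174 ohm
Step 1: I = C_rate * capacity = 2 * 9.33 = 18.66 A
Step 2: Q = I^2 * R = 18.66^2 * 0.0174 = 348.2 * 0.0174 = 6.059 W

6.059 W


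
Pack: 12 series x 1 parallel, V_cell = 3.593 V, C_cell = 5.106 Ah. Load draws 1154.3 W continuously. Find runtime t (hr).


Step 1: E_pack = Ns * V_cell * Np * C_cell = 12 * 3.593 * 1 * 5.106 = 220.15 Wh
Step 2: t = E_pack / P = 220.15 / 1154.3 = 0.1907 hr

0.1907 hr


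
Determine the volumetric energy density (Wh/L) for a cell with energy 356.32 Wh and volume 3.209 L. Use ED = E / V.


ED = E / V = 356.32 / 3.209 = 111.0 Wh/L

111.0 Wh/L


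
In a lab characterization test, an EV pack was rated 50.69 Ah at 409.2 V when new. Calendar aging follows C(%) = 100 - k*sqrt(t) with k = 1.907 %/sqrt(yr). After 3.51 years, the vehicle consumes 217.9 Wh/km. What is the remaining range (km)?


Step 1: capacity retention = 100 - 1.907 * sqrt(3.51) = 100 - 1.907 * 1.8735 = 96.427%
Step 2: C_now = 50.69 * 96.427/100 = 48.879 Ah
Step 3: E_pack = V * C_now = 409.2 * 48.879 = 20001 Wh
Step 4: range = E_pack / consumption = 20001 / 217.9 = 91.79 km

91.79 km


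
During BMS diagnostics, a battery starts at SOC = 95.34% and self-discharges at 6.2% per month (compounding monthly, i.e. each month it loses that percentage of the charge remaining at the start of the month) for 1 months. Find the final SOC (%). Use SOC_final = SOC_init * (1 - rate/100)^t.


decay = (1 - 6.2/100)^1 = 0.938
SOC_final = 95.34 * 0.938 = 89.43%

89.43%


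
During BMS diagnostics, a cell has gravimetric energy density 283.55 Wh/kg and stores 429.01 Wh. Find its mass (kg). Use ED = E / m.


m = E / ED = 429.01 / 283.55 = 1.513 kg

1.513 kg


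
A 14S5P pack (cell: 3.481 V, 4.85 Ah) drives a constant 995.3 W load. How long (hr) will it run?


Step 1: E_pack = Ns * V_cell * Np * C_cell = 14 * 3.481 * 5 * 4.85 = 1181.8 Wh
Step 2: t = E_pack / P = 1181.8 / 995.3 = 1.187 hr

1.187 hr


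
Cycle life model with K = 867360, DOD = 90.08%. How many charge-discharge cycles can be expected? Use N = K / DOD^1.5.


Step 1: DOD^1.5 = 90.08^1.5 = 854.95
Step 2: N = 867360 / 854.95 = 1015 cycles

1015 cycles


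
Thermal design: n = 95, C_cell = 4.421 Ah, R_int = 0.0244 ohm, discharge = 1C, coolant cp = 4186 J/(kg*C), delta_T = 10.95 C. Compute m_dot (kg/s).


Step 1: I = 1 * 4.421 = 4.421 A
Step 2: Q_cell = I^2 * R = 4.421^2 * 0.0244 = 0.4769 W
Step 3: Q_total = 95 * 0.4769 = 45.306 W
Step 4: m_dot = Q_total / (cp * dT) = 45.306 / (4186 * 10.95) = 9.884e-04 kg/s

9.884e-04 kg/s


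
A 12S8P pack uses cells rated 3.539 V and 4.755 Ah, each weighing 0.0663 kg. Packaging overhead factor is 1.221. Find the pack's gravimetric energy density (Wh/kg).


Step 1: V_pack = 12 * 3.539 = 42.468 V
Step 2: C_pack = 8 * 4.755 = 38.04 Ah
Step 3: E_pack = V_pack * C_pack = 42.468 * 38.04 = 1615.5 Wh
Step 4: m_pack = 12 * 8 * 0.0663 * 1.221 = 7.7714 kg
Step 5: ED = E_pack / m_pack = 1615.5 / 7.7714 = 207.9 Wh/kg

207.9 Wh/kg


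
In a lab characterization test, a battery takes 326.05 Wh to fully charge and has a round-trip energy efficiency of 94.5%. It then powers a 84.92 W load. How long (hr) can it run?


Step 1: E_discharge = eta/100 * E_charge = 94.5/100 * 326.05 = 308.12 Wh
Step 2: t = E_discharge / P = 308.12 / 84.92 = 3.628 hr

3.628 hr


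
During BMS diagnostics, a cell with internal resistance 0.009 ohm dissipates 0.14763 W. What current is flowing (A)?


I = sqrt(Q / R) = sqrt(0.14763 / 0.009) = sqrt(16.403) = 4.050 A

4.050 A


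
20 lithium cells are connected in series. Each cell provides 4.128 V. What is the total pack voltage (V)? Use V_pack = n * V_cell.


V_pack = n * V_cell = 20 * 4.128 = 82.56 V

82.56 V


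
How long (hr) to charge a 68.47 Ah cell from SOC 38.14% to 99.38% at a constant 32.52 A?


Step 1: dSOC = 99.38% - 38.14% = 61.24%
Step 2: delta_Ah = 68.47 * 61.24 / 100 = 41.931 Ah
Step 3: t = 41.931 / 32.52 = 1.289 hr

1.289 hr


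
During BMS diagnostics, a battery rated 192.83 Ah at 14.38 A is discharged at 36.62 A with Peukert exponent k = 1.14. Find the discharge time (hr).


t_rated = C / I_rated = 192.83 / 14.38 = 13.41 hr
(I_rated/I)^k = (0.39268)^1.14 = 0.34451
t = t_rated * (I_rated/I)^k = 13.41 * 0.34451 = 4.620 hr

4.620 hr


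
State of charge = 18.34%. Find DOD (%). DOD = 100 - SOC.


DOD = 100 - SOC = 100 - 18.34 = 81.66%

81.66%


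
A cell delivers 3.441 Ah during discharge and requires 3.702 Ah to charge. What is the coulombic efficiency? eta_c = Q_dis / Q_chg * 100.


eta_c = Q_dis / Q_chg * 100 = 3.441 / 3.702 * 100 = 92.95%

92.95%


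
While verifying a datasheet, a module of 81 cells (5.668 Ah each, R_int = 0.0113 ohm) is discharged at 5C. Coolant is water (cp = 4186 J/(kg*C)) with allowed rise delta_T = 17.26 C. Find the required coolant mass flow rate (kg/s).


Step 1: I = 5 * 5.668 = 28.34 A
Step 2: Q_cell = I^2 * R = 28.34^2 * 0.0113 = 9.0757 W
Step 3: Q_total = 81 * 9.0757 = 735.13 W
Step 4: m_dot = Q_total / (cp * dT) = 735.13 / (4186 * 17.26) = 0.01017 kg/s

0.01017 kg/s


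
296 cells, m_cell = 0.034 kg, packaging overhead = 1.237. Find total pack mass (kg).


Cell mass sum = 296 * 0.034 = 10.064 kg
With overhead 1.237: m_pack = 10.064 * 1.237 = 12.45 kg

12.45 kg


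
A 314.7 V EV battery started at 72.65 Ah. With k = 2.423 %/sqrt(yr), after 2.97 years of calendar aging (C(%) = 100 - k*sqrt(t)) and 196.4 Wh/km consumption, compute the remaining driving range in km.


Step 1: capacity retention = 100 - 2.423 * sqrt(2.97) = 100 - 2.423 * 1.7234 = 95.824%
Step 2: C_now = 72.65 * 95.824/100 = 69.616 Ah
Step 3: E_pack = V * C_now = 314.7 * 69.616 = 21908 Wh
Step 4: range = E_pack / consumption = 21908 / 196.4 = 111.5 km

111.5 km


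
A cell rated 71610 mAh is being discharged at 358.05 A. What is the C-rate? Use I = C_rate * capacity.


Convert: capacity = 71610 mAh = 71.61 Ah
C_rate = I / capacity = 358.05 / 71.61 = 5C

5C


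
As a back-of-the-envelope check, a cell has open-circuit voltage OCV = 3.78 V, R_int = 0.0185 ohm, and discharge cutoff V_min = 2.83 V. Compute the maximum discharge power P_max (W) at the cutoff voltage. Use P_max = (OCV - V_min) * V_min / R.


P_max = (OCV - V_min) * V_min / R = (3.78 - 2.83) * 2.83 / 0.0185 = 0.95 * 2.83 / 0.0185 = 145.3 W

145.3 W


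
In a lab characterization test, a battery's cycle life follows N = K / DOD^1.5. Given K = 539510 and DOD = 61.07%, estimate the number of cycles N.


Step 1: DOD^1.5 = 61.07^1.5 = 477.25
Step 2: N = 539510 / 477.25 = 1130 cycles

1130 cycles


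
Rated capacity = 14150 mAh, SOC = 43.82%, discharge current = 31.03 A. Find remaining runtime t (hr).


Convert: C_total = 14150 mAh = 14.15 Ah
Step 1: remaining = SOC/100 * C_total = 43.82/100 * 14.15 = 6.2005 Ah
Step 2: t = remaining / I = 6.2005 / 31.03 = 0.1998 hr

0.1998 hr


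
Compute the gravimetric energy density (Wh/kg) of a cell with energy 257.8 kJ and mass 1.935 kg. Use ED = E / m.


Convert: E = 257.8 kJ = 71.611 Wh
ED = E / m = 71.611 / 1.935 = 37.01 Wh/kg

37.01 Wh/kg


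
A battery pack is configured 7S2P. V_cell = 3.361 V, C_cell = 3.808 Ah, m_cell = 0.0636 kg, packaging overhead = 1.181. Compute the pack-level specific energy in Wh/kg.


Step 1: V_pack = 7 * 3.361 = 23.527 V
Step 2: C_pack = 2 * 3.808 = 7.616 Ah
Step 3: E_pack = V_pack * C_pack = 23.527 * 7.616 = 179.18 Wh
Step 4: m_pack = 7 * 2 * 0.0636 * 1.181 = 1.0516 kg
Step 5: ED = E_pack / m_pack = 179.18 / 1.0516 = 170.4 Wh/kg

170.4 Wh/kg


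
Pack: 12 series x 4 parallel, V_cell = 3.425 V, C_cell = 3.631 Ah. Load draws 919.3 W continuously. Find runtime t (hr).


Step 1: E_pack = Ns * V_cell * Np * C_cell = 12 * 3.425 * 4 * 3.631 = 596.94 Wh
Step 2: t = E_pack / P = 596.94 / 919.3 = 0.6493 hr

0.6493 hr


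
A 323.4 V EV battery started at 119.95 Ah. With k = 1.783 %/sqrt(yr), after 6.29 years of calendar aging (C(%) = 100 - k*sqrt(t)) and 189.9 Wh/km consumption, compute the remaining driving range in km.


Step 1: capacity retention = 100 - 1.783 * sqrt(6.29) = 100 - 1.783 * 2.508 = 95.528%
Step 2: C_now = 119.95 * 95.528/100 = 114.59 Ah
Step 3: E_pack = V * C_now = 323.4 * 114.59 = 37058 Wh
Step 4: range = E_pack / consumption = 37058 / 189.9 = 195.1 km

195.1 km


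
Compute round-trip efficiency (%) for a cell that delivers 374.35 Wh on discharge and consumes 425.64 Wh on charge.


Round-trip efficiency = 374.35/425.64 * 100% = 87.95%

87.95%


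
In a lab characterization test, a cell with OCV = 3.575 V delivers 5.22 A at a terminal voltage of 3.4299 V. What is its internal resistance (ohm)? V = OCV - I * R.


R = (OCV - V) / I = (3.575 - 3.4299) / 5.22 = 0.02780 ohm

0.02780 ohm


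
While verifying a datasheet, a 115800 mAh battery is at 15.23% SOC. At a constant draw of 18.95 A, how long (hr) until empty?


Convert: C_total = 115800 mAh = 115.8 Ah
Step 1: remaining = SOC/100 * C_total = 15.23/100 * 115.8 = 17.636 Ah
Step 2: t = remaining / I = 17.636 / 18.95 = 0.9307 hr

0.9307 hr


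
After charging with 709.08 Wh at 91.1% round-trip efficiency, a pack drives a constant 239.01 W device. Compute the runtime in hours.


Step 1: E_discharge = eta/100 * E_charge = 91.1/100 * 709.08 = 645.97 Wh
Step 2: t = E_discharge / P = 645.97 / 239.01 = 2.703 hr

2.703 hr


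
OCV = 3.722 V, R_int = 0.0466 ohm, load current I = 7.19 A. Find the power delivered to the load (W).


Step 1: V_terminal = OCV - I*R = 3.722 - 7.19 * 0.0466 = 3.3869 V
Step 2: P_out = V_terminal * I = 3.3869 * 7.19 = 24.35 W

24.35 W


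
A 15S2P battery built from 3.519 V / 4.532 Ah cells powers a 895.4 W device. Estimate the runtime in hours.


Step 1: E_pack = Ns * V_cell * Np * C_cell = 15 * 3.519 * 2 * 4.532 = 478.44 Wh
Step 2: t = E_pack / P = 478.44 / 895.4 = 0.5343 hr

0.5343 hr


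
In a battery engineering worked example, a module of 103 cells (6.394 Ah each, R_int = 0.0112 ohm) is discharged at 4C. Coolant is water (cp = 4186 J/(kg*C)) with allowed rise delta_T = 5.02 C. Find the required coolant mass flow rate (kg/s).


Step 1: I = 4 * 6.394 = 25.576 A
Step 2: Q_cell = I^2 * R = 25.576^2 * 0.0112 = 7.3263 W
Step 3: Q_total = 103 * 7.3263 = 754.61 W
Step 4: m_dot = Q_total / (cp * dT) = 754.61 / (4186 * 5.02) = 0.03591 kg/s

0.03591 kg/s


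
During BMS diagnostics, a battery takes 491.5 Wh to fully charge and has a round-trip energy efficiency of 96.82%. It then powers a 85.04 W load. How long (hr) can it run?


Step 1: E_discharge = eta/100 * E_charge = 96.82/100 * 491.5 = 475.87 Wh
Step 2: t = E_discharge / P = 475.87 / 85.04 = 5.596 hr

5.596 hr


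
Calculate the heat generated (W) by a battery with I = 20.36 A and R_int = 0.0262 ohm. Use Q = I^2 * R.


I^2 = 414.53
Q = 414.53 * 0.0262 = 10.86 W

10.86 W


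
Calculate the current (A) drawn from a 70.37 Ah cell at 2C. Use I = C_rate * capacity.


I = C_rate * capacity = 2 * 70.37 = 140.74 A

140.74 A


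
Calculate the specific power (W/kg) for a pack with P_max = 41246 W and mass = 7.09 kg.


SP = P / m = 41246 / 7.09 = 5817 W/kg

5817 W/kg


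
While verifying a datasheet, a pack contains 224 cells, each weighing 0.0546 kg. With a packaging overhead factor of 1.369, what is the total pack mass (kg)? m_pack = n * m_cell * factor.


m_pack = n * m_cell * overhead = 224 * 0.0546 * 1.369 = 16.74 kg

16.74 kg


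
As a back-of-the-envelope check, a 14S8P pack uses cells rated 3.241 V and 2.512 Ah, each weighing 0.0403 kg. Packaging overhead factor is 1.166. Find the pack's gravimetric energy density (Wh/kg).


Step 1: V_pack = 14 * 3.241 = 45.374 V
Step 2: C_pack = 8 * 2.512 = 20.096 Ah
Step 3: E_pack = V_pack * C_pack = 45.374 * 20.096 = 911.84 Wh
Step 4: m_pack = 14 * 8 * 0.0403 * 1.166 = 5.2629 kg
Step 5: ED = E_pack / m_pack = 911.84 / 5.2629 = 173.3 Wh/kg

173.3 Wh/kg


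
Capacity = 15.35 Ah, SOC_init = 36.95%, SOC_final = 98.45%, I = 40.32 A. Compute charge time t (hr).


delta_Ah = 15.35 * (98.45 - 36.95) / 100 = 9.4403 Ah
t = delta_Ah / I = 9.4403 / 40.32 = 0.2341 hr

0.2341 hr


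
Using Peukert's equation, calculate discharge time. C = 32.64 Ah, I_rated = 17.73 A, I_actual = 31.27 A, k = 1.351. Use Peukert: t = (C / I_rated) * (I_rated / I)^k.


t_rated = C / I_rated = 32.64 / 17.73 = 1.8409 hr
(I_rated/I)^k = (0.567)^1.351 = 0.46461
t = t_rated * (I_rated/I)^k = 1.8409 * 0.46461 = 0.8553 hr

0.8553 hr


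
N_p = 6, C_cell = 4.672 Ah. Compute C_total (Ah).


Parallel capacities add: 6 * 4.672 Ah = 28.032 Ah

28.032 Ah


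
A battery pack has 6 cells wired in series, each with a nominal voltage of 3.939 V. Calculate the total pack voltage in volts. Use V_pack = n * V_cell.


Series voltages add: 6 * 3.939 V = 23.634 V

23.634 V


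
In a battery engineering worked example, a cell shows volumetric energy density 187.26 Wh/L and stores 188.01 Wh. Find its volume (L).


V = E / ED = 188.01 / 187.26 = 1.004 L

1.004 L


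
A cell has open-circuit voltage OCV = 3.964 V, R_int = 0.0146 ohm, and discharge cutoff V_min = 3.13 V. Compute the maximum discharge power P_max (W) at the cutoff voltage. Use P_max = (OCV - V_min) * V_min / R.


dV = OCV - V_min = 0.834 V (so I_max = dV / R)
P_max = dV * V_min / R = 0.834 * 3.13 / 0.0146 = 178.8 W

178.8 W


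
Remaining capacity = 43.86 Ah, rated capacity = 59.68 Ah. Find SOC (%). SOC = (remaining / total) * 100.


SOC% = 43.86 / 59.68 * 100 = 73.49%

73.49%


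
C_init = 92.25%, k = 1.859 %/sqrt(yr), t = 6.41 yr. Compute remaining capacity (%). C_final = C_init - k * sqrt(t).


sqrt(t) = sqrt(6.41) = 2.5318
C_final = 92.25 - 1.859 * 2.5318 = 87.54%

87.54%


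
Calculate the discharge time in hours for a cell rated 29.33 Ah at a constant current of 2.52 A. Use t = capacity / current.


t = capacity / current = 29.33 / 2.52 = 11.64 hr

11.64 hr


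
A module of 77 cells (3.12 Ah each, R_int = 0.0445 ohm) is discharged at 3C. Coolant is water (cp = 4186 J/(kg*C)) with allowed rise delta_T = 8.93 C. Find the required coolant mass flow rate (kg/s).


Step 1: I = 3 * 3.12 = 9.36 A
Step 2: Q_cell = I^2 * R = 9.36^2 * 0.0445 = 3.8986 W
Step 3: Q_total = 77 * 3.8986 = 300.19 W
Step 4: m_dot = Q_total / (cp * dT) = 300.19 / (4186 * 8.93) = 0.008031 kg/s

0.008031 kg/s


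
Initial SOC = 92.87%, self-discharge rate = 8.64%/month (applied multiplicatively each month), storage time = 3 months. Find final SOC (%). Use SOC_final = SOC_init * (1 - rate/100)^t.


Monthly retention factor = 1 - 8.64/100 = 0.9136
Over 3 months: factor^3 = 0.76255
SOC_final = 92.87 * 0.76255 = 70.82%

70.82%


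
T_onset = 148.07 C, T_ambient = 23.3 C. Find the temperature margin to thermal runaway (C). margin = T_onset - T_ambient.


Safety margin = 148.07 C - 23.3 C = 124.77 C

124.77 C


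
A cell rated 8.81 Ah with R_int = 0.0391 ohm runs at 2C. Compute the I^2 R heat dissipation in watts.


Step 1: I = C_rate * capacity = 2 * 8.81 = 17.62 A
Step 2: Q = I^2 * R = 17.62^2 * 0.0391 = 310.46 * 0.0391 = 12.14 W

12.14 W


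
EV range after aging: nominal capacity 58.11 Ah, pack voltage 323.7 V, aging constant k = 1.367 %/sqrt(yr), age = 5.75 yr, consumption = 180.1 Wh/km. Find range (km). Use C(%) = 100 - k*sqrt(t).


Step 1: capacity retention = 100 - 1.367 * sqrt(5.75) = 100 - 1.367 * 2.3979 = 96.722%
Step 2: C_now = 58.11 * 96.722/100 = 56.205 Ah
Step 3: E_pack = V * C_now = 323.7 * 56.205 = 18194 Wh
Step 4: range = E_pack / consumption = 18194 / 180.1 = 101.0 km

101.0 km


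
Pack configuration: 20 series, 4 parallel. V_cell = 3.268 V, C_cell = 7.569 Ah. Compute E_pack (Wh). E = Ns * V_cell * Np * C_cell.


V_pack = 20 * 3.268 = 65.36 V
C_pack = 4 * 7.569 = 30.276 Ah
E = V_pack * C_pack = 65.36 * 30.276 = 1979 Wh

1979 Wh


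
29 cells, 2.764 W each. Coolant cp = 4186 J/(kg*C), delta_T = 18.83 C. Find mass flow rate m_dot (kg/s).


Step 1: Total heat Q = 29 * 2.764 W = 80.156 W
Step 2: denom = cp * dT = 4186 * 18.83 = 78822
Step 3: m_dot = 80.156 / 78822 = 0.001017 kg/s

0.001017 kg/s


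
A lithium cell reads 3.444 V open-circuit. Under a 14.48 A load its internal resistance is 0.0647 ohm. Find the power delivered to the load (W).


Step 1: V_terminal = OCV - I*R = 3.444 - 14.48 * 0.0647 = 2.5071 V
Step 2: P_out = V_terminal * I = 2.5071 * 14.48 = 36.30 W

36.30 W


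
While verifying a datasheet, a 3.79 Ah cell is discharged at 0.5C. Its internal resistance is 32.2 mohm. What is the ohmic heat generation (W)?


Convert: R = 32.2 mohm = 0.0322 ohm
Step 1: I = C_rate * capacity = 0.5 * 3.79 = 1.895 A
Step 2: Q = I^2 * R = 1.895^2 * 0.0322 = 3.591 * 0.0322 = 0.1156 W

0.1156 W


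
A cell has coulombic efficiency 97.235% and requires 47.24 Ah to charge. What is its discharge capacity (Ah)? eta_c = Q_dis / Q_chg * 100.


Q_dis = eta/100 * Q_chg = 97.235/100 * 47.24 = 45.93 Ah

45.93 Ah


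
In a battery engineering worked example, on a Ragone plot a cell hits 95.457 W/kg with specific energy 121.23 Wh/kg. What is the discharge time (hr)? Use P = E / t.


t = E / P = 121.23 / 95.457 = 1.270 hr

1.270 hr


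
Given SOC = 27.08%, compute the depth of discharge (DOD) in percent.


Complement of SOC: DOD = 100% - 27.08% = 72.92%

72.92%


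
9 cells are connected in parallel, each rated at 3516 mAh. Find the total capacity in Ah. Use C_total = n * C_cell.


Convert: C_cell = 3516 mAh = 3.516 Ah
C_total = 9 * 3.516 = 31.644 Ah

31.644 Ah


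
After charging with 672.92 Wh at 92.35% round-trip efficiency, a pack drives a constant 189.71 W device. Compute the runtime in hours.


Step 1: E_discharge = eta/100 * E_charge = 92.35/100 * 672.92 = 621.44 Wh
Step 2: t = E_discharge / P = 621.44 / 189.71 = 3.276 hr

3.276 hr


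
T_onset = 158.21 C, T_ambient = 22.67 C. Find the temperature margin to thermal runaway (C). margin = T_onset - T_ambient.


margin = T_onset - T_ambient = 158.21 - 22.67 = 135.54 C

135.54 C


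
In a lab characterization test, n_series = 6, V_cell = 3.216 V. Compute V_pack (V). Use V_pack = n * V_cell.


V_pack = n * V_cell = 6 * 3.216 = 19.296 V

19.296 V


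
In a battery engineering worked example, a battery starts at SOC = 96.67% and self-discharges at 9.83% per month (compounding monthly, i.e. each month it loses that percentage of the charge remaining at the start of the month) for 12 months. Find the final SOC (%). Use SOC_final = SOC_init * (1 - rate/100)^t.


Monthly retention factor = 1 - 9.83/100 = 0.9017
Over 12 months: factor^12 = 0.2889
SOC_final = 96.67 * 0.2889 = 27.93%

27.93%


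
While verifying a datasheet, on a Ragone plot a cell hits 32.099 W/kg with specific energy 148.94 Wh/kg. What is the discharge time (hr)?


t = E / P = 148.94 / 32.099 = 4.640 hr

4.640 hr


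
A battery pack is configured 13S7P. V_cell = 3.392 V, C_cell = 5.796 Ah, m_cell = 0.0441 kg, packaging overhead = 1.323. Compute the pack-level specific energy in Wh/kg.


Step 1: V_pack = 13 * 3.392 = 44.096 V
Step 2: C_pack = 7 * 5.796 = 40.572 Ah
Step 3: E_pack = V_pack * C_pack = 44.096 * 40.572 = 1789.1 Wh
Step 4: m_pack = 13 * 7 * 0.0441 * 1.323 = 5.3093 kg
Step 5: ED = E_pack / m_pack = 1789.1 / 5.3093 = 337.0 Wh/kg

337.0 Wh/kg


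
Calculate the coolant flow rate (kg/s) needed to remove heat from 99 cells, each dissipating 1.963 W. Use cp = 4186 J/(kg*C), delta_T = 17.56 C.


Q_total = 99 * 1.963 = 194.34 W
m_dot = Q_total / (cp * dT) = 194.34 / (4186 * 17.56) = 0.002644 kg/s

0.002644 kg/s


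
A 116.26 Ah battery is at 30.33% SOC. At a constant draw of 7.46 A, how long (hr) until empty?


Step 1: remaining = SOC/100 * C_total = 30.33/100 * 116.26 = 35.262 Ah
Step 2: t = remaining / I = 35.262 / 7.46 = 4.727 hr

4.727 hr


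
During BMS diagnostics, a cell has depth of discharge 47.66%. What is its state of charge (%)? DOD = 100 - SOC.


SOC = 100 - DOD = 100 - 47.66 = 52.34%

52.34%


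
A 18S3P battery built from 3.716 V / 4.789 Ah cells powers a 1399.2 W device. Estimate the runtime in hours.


Step 1: E_pack = Ns * V_cell * Np * C_cell = 18 * 3.716 * 3 * 4.789 = 960.98 Wh
Step 2: t = E_pack / P = 960.98 / 1399.2 = 0.6868 hr

0.6868 hr


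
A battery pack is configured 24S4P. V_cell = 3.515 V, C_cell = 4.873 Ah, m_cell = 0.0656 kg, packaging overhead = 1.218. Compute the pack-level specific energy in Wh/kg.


Step 1: V_pack = 24 * 3.515 = 84.36 V
Step 2: C_pack = 4 * 4.873 = 19.492 Ah
Step 3: E_pack = V_pack * C_pack = 84.36 * 19.492 = 1644.3 Wh
Step 4: m_pack = 24 * 4 * 0.0656 * 1.218 = 7.6705 kg
Step 5: ED = E_pack / m_pack = 1644.3 / 7.6705 = 214.4 Wh/kg

214.4 Wh/kg


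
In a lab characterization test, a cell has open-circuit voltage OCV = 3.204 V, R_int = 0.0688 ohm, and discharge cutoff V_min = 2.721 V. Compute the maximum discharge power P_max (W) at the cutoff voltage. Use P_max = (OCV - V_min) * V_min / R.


dV = OCV - V_min = 0.483 V (so I_max = dV / R)
P_max = dV * V_min / R = 0.483 * 2.721 / 0.0688 = 19.10 W

19.10 W


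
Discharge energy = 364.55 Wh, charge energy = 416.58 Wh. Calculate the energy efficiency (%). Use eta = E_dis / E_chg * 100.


eta_e = E_dis / E_chg * 100 = 364.55 / 416.58 * 100 = 87.51%

87.51%


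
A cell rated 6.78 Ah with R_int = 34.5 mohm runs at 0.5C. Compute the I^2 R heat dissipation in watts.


Convert: R = 34.5 mohm = 0.0345 ohm
Step 1: I = C_rate * capacity = 0.5 * 6.78 = 3.39 A
Step 2: Q = I^2 * R = 3.39^2 * 0.0345 = 11.492 * 0.0345 = 0.3965 W

0.3965 W


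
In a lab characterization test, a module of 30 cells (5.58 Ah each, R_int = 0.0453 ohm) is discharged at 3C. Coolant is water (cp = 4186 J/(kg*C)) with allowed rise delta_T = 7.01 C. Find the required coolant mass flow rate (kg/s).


Step 1: I = 3 * 5.58 = 16.74 A
Step 2: Q_cell = I^2 * R = 16.74^2 * 0.0453 = 12.694 W
Step 3: Q_total = 30 * 12.694 = 380.82 W
Step 4: m_dot = Q_total / (cp * dT) = 380.82 / (4186 * 7.01) = 0.01298 kg/s

0.01298 kg/s


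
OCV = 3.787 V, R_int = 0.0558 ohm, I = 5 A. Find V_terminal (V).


IR drop = 5 * 0.0558 = 0.279 V
V = 3.787 - 0.279 = 3.508 V

3.508 V


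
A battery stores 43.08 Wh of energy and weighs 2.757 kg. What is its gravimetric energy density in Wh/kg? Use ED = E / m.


Specific energy = 43.08 Wh / 2.757 kg = 15.63 Wh/kg

15.63 Wh/kg


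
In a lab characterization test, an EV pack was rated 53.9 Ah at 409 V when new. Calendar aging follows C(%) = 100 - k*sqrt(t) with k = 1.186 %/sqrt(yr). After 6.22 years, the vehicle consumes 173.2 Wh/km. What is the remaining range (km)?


Step 1: capacity retention = 100 - 1.186 * sqrt(6.22) = 100 - 1.186 * 2.494 = 97.042%
Step 2: C_now = 53.9 * 97.042/100 = 52.306 Ah
Step 3: E_pack = V * C_now = 409 * 52.306 = 21393 Wh
Step 4: range = E_pack / consumption = 21393 / 173.2 = 123.5 km

123.5 km


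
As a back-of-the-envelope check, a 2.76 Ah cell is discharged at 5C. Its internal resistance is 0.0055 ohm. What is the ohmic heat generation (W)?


Step 1: I = C_rate * capacity = 5 * 2.76 = 13.8 A
Step 2: Q = I^2 * R = 13.8^2 * 0.0055 = 190.44 * 0.0055 = 1.047 W

1.047 W


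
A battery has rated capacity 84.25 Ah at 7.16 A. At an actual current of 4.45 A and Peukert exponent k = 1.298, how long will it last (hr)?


Step 1: t_rated = C / I_rated = 84.25 / 7.16 = 11.767 hr
Step 2: ratio = 7.16 / 4.45 = 1.609
Step 3: ratio^k = 1.609^1.298 = 1.854
Step 4: t = t_rated * ratio^k = 11.767 * 1.854 = 21.82 hr

21.82 hr


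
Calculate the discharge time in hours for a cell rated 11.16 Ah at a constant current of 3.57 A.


Runtime = 11.16 Ah / 3.57 A = 3.126 hr

3.126 hr


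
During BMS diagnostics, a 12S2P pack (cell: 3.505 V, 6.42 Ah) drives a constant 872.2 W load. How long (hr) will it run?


Step 1: E_pack = Ns * V_cell * Np * C_cell = 12 * 3.505 * 2 * 6.42 = 540.05 Wh
Step 2: t = E_pack / P = 540.05 / 872.2 = 0.6192 hr

0.6192 hr


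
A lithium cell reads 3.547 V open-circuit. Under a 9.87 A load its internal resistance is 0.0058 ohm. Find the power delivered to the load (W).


Step 1: V_terminal = OCV - I*R = 3.547 - 9.87 * 0.0058 = 3.4898 V
Step 2: P_out = V_terminal * I = 3.4898 * 9.87 = 34.44 W

34.44 W


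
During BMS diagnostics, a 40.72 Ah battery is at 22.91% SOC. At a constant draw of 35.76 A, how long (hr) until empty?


Step 1: remaining = SOC/100 * C_total = 22.91/100 * 40.72 = 9.329 Ah
Step 2: t = remaining / I = 9.329 / 35.76 = 0.2609 hr

0.2609 hr


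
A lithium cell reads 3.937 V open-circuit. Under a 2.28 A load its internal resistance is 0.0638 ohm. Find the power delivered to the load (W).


Step 1: V_terminal = OCV - I*R = 3.937 - 2.28 * 0.0638 = 3.7915 V
Step 2: P_out = V_terminal * I = 3.7915 * 2.28 = 8.645 W

8.645 W


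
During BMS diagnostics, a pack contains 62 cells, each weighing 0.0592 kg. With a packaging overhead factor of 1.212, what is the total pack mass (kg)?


Cell mass sum = 62 * 0.0592 = 3.6704 kg
With overhead 1.212: m_pack = 3.6704 * 1.212 = 4.449 kg

4.449 kg


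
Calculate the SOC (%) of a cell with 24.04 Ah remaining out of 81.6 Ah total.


SOC% = 24.04 / 81.6 * 100 = 29.46%

29.46%


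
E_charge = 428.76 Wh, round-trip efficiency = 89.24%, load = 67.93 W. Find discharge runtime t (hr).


Step 1: E_discharge = eta/100 * E_charge = 89.24/100 * 428.76 = 382.63 Wh
Step 2: t = E_discharge / P = 382.63 / 67.93 = 5.633 hr

5.633 hr


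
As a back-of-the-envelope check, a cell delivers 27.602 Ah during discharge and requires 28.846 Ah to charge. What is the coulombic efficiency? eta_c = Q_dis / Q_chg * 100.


Coulombic efficiency = 27.602/28.846 * 100% = 95.69%

95.69%


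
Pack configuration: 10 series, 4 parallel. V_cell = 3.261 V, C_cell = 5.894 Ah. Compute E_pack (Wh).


V_pack = 10 * 3.261 = 32.61 V
C_pack = 4 * 5.894 = 23.576 Ah
E = V_pack * C_pack = 32.61 * 23.576 = 768.8 Wh

768.8 Wh


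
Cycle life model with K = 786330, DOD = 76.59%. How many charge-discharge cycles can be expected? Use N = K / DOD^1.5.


DOD^1.5 = 670.28
N = K / DOD^1.5 = 786330 / 670.28 = 1173

1173 cycles


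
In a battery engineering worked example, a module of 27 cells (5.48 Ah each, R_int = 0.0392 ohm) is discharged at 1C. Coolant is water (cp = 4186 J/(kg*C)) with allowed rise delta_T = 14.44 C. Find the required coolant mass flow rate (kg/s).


Step 1: I = 1 * 5.48 = 5.48 A
Step 2: Q_cell = I^2 * R = 5.48^2 * 0.0392 = 1.1772 W
Step 3: Q_total = 27 * 1.1772 = 31.784 W
Step 4: m_dot = Q_total / (cp * dT) = 31.784 / (4186 * 14.44) = 5.258e-04 kg/s

5.258e-04 kg/s


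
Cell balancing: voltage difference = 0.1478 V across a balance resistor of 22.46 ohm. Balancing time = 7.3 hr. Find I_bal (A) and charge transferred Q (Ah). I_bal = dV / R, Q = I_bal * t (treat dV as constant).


I_bal = dV / R = 0.1478 / 22.46 = 0.0065806 A
Q = I_bal * t = 0.0065806 * 7.3 = 0.04804 Ah

I=0.0065806 A, Q=0.04804 Ah


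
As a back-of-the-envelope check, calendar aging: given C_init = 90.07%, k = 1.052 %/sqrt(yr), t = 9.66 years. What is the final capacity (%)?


sqrt(t) = sqrt(9.66) = 3.1081
C_final = 90.07 - 1.052 * 3.1081 = 86.80%

86.80%


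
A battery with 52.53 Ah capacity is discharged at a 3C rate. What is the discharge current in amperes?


At 3C: I = 3 * 52.53 Ah = 157.59 A

157.59 A


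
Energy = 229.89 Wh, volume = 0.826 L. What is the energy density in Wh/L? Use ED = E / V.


ED = E / V = 229.89 / 0.826 = 278.3 Wh/L

278.3 Wh/L


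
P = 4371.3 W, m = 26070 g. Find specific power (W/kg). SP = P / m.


Convert: m = 26070 g = 26.07 kg
Specific power = 4371.3 W / 26.07 kg = 167.7 W/kg

167.7 W/kg


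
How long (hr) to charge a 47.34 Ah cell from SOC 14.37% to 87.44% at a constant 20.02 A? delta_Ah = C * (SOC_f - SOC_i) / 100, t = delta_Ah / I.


Step 1: dSOC = 87.44% - 14.37% = 73.07%
Step 2: delta_Ah = 47.34 * 73.07 / 100 = 34.591 Ah
Step 3: t = 34.591 / 20.02 = 1.728 hr

1.728 hr


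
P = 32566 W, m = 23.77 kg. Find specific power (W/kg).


SP = P / m = 32566 / 23.77 = 1370 W/kg

1370 W/kg


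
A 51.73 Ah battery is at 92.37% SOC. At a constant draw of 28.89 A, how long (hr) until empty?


Step 1: remaining = SOC/100 * C_total = 92.37/100 * 51.73 = 47.783 Ah
Step 2: t = remaining / I = 47.783 / 28.89 = 1.654 hr

1.654 hr


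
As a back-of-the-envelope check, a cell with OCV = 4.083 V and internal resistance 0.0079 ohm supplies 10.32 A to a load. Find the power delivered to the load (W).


Step 1: V_terminal = OCV - I*R = 4.083 - 10.32 * 0.0079 = 4.0015 V
Step 2: P_out = V_terminal * I = 4.0015 * 10.32 = 41.30 W

41.30 W


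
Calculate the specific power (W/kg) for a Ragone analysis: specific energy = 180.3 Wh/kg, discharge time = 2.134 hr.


P_specific = E / t = 180.3 / 2.134 = 84.49 W/kg

84.49 W/kg


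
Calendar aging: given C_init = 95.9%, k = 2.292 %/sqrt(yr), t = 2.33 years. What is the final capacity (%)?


Step 1: sqrt(2.33 yr) = 1.5264
Step 2: drop = 2.292 * 1.5264 = 3.4985
Step 3: C_final = 95.9 - 3.4985 = 92.40%

92.40%


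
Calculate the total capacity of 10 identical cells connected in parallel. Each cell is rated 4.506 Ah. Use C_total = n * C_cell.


C_total = 10 * 4.506 = 45.06 Ah

45.06 Ah


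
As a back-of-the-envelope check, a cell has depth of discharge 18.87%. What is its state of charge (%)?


SOC = 100 - DOD = 100 - 18.87 = 81.13%

81.13%


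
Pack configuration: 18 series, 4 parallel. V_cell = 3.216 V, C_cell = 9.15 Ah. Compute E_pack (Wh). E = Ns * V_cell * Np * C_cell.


E = Ns * Vcell * Np * Ccell = 18 * 3.216 * 4 * 9.15 = 2119 Wh

2119 Wh


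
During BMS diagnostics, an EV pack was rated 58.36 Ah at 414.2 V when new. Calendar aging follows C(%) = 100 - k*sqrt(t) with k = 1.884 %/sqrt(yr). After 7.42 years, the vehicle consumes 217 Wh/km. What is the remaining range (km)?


Step 1: capacity retention = 100 - 1.884 * sqrt(7.42) = 100 - 1.884 * 2.724 = 94.868%
Step 2: C_now = 58.36 * 94.868/100 = 55.365 Ah
Step 3: E_pack = V * C_now = 414.2 * 55.365 = 22932 Wh
Step 4: range = E_pack / consumption = 22932 / 217 = 105.7 km

105.7 km


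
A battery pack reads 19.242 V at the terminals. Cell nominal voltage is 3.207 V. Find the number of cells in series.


n = V_pack / V_cell = 19.242 / 3.207 = 6

6


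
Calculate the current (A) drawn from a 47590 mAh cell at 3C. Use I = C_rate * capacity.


Convert: capacity = 47590 mAh = 47.59 Ah
I = C_rate * capacity = 3 * 47.59 = 142.77 A

142.77 A


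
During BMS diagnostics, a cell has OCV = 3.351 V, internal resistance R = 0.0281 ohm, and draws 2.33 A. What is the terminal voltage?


V = OCV - I*R = 3.351 - 2.33 * 0.0281 = 3.286 V

3.286 V


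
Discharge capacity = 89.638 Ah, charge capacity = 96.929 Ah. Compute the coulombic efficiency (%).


eta_c = Q_dis / Q_chg * 100 = 89.638 / 96.929 * 100 = 92.48%

92.48%


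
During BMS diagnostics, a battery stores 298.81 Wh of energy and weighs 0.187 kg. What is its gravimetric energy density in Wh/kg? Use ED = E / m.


Specific energy = 298.81 Wh / 0.187 kg = 1598 Wh/kg

1598 Wh/kg


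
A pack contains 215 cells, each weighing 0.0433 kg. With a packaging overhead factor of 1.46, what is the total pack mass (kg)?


Cell mass sum = 215 * 0.0433 = 9.3095 kg
With overhead 1.46: m_pack = 9.3095 * 1.46 = 13.59 kg

13.59 kg


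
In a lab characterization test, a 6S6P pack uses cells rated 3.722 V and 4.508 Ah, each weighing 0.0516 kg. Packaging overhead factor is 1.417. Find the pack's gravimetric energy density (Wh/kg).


Step 1: V_pack = 6 * 3.722 = 22.332 V
Step 2: C_pack = 6 * 4.508 = 27.048 Ah
Step 3: E_pack = V_pack * C_pack = 22.332 * 27.048 = 604.04 Wh
Step 4: m_pack = 6 * 6 * 0.0516 * 1.417 = 2.6322 kg
Step 5: ED = E_pack / m_pack = 604.04 / 2.6322 = 229.5 Wh/kg

229.5 Wh/kg


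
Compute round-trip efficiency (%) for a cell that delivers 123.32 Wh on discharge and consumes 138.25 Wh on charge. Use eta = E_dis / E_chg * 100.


eta_e = E_dis / E_chg * 100 = 123.32 / 138.25 * 100 = 89.20%

89.20%


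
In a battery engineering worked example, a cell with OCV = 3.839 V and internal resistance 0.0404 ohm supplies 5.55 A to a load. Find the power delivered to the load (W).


Step 1: V_terminal = OCV - I*R = 3.839 - 5.55 * 0.0404 = 3.6148 V
Step 2: P_out = V_terminal * I = 3.6148 * 5.55 = 20.06 W

20.06 W


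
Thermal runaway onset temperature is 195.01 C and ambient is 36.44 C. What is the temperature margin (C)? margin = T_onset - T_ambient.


margin = T_onset - T_ambient = 195.01 - 36.44 = 158.57 C

158.57 C
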